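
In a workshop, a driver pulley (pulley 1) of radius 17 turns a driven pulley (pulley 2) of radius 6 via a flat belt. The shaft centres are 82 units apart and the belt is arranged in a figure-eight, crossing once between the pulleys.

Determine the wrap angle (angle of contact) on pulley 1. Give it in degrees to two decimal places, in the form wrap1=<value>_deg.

wrap1=212.58_deg

crossed belt: β = asin((r1+r2)/C) = asin(23/82) = 16.2893°
wrap1 = wrap2 = π + 2β = 212.5786°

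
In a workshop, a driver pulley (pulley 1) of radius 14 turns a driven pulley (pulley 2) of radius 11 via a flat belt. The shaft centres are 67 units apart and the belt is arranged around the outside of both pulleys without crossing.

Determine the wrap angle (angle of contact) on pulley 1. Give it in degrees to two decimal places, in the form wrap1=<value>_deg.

open belt: β = asin((r2−r1)/C) = asin(-3/67) = -2.5663°
wrap1 = π − 2β = 185.1327°
wrap2 = π + 2β = 174.8673°

wrap1=185.13_deg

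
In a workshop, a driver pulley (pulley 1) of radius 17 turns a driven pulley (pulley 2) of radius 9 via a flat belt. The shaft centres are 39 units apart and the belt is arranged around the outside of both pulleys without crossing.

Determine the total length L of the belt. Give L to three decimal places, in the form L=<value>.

L=161.328

open belt: β = asin((r2−r1)/C) = asin(-8/39) = -11.8370°
wrap1 = π − 2β = 203.6740°
wrap2 = π + 2β = 156.3260°
tangent length = C·cosβ = 38.1707
L = r1·wrap1 + r2·wrap2 + 2·C·cosβ = 17·3.5548 + 9·2.7284 + 2·38.1707 = 161.3283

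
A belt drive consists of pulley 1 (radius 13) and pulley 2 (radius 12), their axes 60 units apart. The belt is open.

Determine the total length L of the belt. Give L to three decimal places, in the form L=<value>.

L=198.556

open belt: β = asin((r2−r1)/C) = asin(-1/60) = -0.9550°
wrap1 = π − 2β = 181.9099°
wrap2 = π + 2β = 178.0901°
tangent length = C·cosβ = 59.9917
L = r1·wrap1 + r2·wrap2 + 2·C·cosβ = 13·3.1749 + 12·3.1083 + 2·59.9917 = 198.5565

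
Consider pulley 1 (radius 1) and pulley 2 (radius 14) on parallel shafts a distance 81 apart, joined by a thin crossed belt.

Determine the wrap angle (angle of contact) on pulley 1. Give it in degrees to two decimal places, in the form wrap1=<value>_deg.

wrap1=201.34_deg

crossed belt: β = asin((r1+r2)/C) = asin(15/81) = 10.6719°
wrap1 = wrap2 = π + 2β = 201.3439°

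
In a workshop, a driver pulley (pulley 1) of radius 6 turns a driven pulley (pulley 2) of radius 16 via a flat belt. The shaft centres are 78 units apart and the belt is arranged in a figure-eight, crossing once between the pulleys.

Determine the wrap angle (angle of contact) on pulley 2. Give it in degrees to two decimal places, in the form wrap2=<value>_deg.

crossed belt: β = asin((r1+r2)/C) = asin(22/78) = 16.3827°
wrap1 = wrap2 = π + 2β = 212.7653°

wrap2=212.77_deg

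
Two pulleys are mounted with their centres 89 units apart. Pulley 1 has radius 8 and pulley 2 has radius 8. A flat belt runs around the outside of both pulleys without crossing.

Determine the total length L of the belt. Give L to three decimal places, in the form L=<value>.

open belt: β = asin((r2−r1)/C) = asin(0/89) = 0.0000°
wrap1 = π − 2β = 180.0000°
wrap2 = π + 2β = 180.0000°
tangent length = C·cosβ = 89.0000
L = r1·wrap1 + r2·wrap2 + 2·C·cosβ = 8·3.1416 + 8·3.1416 + 2·89.0000 = 228.2655

L=228.265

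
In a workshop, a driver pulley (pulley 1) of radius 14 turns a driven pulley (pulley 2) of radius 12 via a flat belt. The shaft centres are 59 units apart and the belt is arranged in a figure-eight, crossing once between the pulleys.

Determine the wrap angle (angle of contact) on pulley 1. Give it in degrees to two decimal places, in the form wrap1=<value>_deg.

crossed belt: β = asin((r1+r2)/C) = asin(26/59) = 26.1471°
wrap1 = wrap2 = π + 2β = 232.2943°

wrap1=232.29_deg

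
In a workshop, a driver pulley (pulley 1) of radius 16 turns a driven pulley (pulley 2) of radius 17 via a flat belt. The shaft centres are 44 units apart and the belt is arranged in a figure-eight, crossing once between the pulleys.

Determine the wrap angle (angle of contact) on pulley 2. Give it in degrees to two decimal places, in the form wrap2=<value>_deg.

wrap2=277.18_deg

crossed belt: β = asin((r1+r2)/C) = asin(33/44) = 48.5904°
wrap1 = wrap2 = π + 2β = 277.1808°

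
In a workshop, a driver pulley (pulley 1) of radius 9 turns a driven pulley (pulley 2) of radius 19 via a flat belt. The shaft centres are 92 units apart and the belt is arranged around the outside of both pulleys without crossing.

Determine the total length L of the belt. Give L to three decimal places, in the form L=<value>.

L=273.053

open belt: β = asin((r2−r1)/C) = asin(10/92) = 6.2401°
wrap1 = π − 2β = 167.5197°
wrap2 = π + 2β = 192.4803°
tangent length = C·cosβ = 91.4549
L = r1·wrap1 + r2·wrap2 + 2·C·cosβ = 9·2.9238 + 19·3.3594 + 2·91.4549 = 273.0526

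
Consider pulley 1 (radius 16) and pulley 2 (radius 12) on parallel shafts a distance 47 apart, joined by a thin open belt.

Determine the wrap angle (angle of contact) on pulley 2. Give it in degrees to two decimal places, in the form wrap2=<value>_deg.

open belt: β = asin((r2−r1)/C) = asin(-4/47) = -4.8821°
wrap1 = π − 2β = 189.7643°
wrap2 = π + 2β = 170.2357°

wrap2=170.24_deg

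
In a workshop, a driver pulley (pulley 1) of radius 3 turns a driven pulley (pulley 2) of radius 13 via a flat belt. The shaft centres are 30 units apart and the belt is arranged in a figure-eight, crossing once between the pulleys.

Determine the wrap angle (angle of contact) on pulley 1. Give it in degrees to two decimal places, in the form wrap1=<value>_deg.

wrap1=244.46_deg

crossed belt: β = asin((r1+r2)/C) = asin(16/30) = 32.2310°
wrap1 = wrap2 = π + 2β = 244.4619°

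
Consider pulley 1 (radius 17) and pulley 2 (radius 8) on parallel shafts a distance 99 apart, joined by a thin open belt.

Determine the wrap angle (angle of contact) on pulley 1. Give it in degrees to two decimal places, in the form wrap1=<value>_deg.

open belt: β = asin((r2−r1)/C) = asin(-9/99) = -5.2159°
wrap1 = π − 2β = 190.4318°
wrap2 = π + 2β = 169.5682°

wrap1=190.43_deg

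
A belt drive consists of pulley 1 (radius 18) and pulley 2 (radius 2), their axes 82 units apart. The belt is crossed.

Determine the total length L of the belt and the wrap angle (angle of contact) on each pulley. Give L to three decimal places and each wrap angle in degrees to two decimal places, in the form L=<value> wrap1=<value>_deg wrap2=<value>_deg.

crossed belt: β = asin((r1+r2)/C) = asin(20/82) = 14.1170°
wrap1 = wrap2 = π + 2β = 208.2340°
tangent length = C·cosβ = 79.5236
L = (r1+r2)·wrap + 2·C·cosβ = 20·3.6344 + 2·79.5236 = 231.7345

L=231.735 wrap1=208.23_deg wrap2=208.23_deg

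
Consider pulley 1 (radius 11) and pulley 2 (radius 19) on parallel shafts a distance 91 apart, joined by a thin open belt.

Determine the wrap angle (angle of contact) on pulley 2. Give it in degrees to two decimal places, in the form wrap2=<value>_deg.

open belt: β = asin((r2−r1)/C) = asin(8/91) = 5.0435°
wrap1 = π − 2β = 169.9130°
wrap2 = π + 2β = 190.0870°

wrap2=190.09_deg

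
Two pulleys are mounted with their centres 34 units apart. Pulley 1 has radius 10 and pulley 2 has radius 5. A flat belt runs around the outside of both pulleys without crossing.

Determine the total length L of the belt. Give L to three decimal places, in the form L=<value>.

open belt: β = asin((r2−r1)/C) = asin(-5/34) = -8.4565°
wrap1 = π − 2β = 196.9130°
wrap2 = π + 2β = 163.0870°
tangent length = C·cosβ = 33.6303
L = r1·wrap1 + r2·wrap2 + 2·C·cosβ = 10·3.4368 + 5·2.8464 + 2·33.6303 = 115.8605

L=115.861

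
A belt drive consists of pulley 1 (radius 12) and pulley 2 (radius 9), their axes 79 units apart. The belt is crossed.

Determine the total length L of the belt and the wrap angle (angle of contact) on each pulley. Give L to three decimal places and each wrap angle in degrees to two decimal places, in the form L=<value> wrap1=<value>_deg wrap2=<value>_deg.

crossed belt: β = asin((r1+r2)/C) = asin(21/79) = 15.4158°
wrap1 = wrap2 = π + 2β = 210.8317°
tangent length = C·cosβ = 76.1577
L = (r1+r2)·wrap + 2·C·cosβ = 21·3.6797 + 2·76.1577 = 229.5893

L=229.589 wrap1=210.83_deg wrap2=210.83_deg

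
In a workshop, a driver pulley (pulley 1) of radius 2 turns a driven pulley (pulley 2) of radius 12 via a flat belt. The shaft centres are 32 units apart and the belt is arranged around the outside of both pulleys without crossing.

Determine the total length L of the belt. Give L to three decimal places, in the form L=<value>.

open belt: β = asin((r2−r1)/C) = asin(10/32) = 18.2100°
wrap1 = π − 2β = 143.5801°
wrap2 = π + 2β = 216.4199°
tangent length = C·cosβ = 30.3974
L = r1·wrap1 + r2·wrap2 + 2·C·cosβ = 2·2.5059 + 12·3.7772 + 2·30.3974 = 111.1335

L=111.134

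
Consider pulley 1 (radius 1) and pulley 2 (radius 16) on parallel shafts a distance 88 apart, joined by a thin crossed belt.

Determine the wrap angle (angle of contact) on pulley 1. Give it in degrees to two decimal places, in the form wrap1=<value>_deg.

wrap1=202.28_deg

crossed belt: β = asin((r1+r2)/C) = asin(17/88) = 11.1385°
wrap1 = wrap2 = π + 2β = 202.2771°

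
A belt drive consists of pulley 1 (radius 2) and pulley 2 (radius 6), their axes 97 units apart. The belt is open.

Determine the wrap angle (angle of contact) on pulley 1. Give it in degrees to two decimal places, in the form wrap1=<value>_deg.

wrap1=175.27_deg

open belt: β = asin((r2−r1)/C) = asin(4/97) = 2.3634°
wrap1 = π − 2β = 175.2732°
wrap2 = π + 2β = 184.7268°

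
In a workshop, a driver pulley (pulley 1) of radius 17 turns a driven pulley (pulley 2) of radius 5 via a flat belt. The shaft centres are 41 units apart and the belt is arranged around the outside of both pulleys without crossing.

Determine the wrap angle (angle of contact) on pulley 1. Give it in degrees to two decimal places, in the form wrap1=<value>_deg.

open belt: β = asin((r2−r1)/C) = asin(-12/41) = -17.0186°
wrap1 = π − 2β = 214.0373°
wrap2 = π + 2β = 145.9627°

wrap1=214.04_deg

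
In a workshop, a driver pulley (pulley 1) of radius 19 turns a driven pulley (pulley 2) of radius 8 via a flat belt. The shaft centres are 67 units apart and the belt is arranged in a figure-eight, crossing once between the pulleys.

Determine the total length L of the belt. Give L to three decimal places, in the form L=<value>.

crossed belt: β = asin((r1+r2)/C) = asin(27/67) = 23.7649°
wrap1 = wrap2 = π + 2β = 227.5298°
tangent length = C·cosβ = 61.3188
L = (r1+r2)·wrap + 2·C·cosβ = 27·3.9711 + 2·61.3188 = 229.8586

L=229.859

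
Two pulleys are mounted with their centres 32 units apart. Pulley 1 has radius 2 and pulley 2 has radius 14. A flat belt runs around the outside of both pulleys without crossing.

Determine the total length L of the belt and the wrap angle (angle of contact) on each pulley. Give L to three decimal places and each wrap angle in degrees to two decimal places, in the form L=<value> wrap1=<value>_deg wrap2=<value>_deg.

L=118.821 wrap1=135.95_deg wrap2=224.05_deg

open belt: β = asin((r2−r1)/C) = asin(12/32) = 22.0243°
wrap1 = π − 2β = 135.9514°
wrap2 = π + 2β = 224.0486°
tangent length = C·cosβ = 29.6648
L = r1·wrap1 + r2·wrap2 + 2·C·cosβ = 2·2.3728 + 14·3.9104 + 2·29.6648 = 118.8206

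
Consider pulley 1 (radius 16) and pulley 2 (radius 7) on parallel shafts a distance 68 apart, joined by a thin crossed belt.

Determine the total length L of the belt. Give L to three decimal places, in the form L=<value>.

L=216.113

crossed belt: β = asin((r1+r2)/C) = asin(23/68) = 19.7694°
wrap1 = wrap2 = π + 2β = 219.5388°
tangent length = C·cosβ = 63.9922
L = (r1+r2)·wrap + 2·C·cosβ = 23·3.8317 + 2·63.9922 = 216.1129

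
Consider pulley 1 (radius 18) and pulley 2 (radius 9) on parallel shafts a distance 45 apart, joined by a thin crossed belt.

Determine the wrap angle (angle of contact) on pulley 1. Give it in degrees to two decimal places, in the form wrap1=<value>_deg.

wrap1=253.74_deg

crossed belt: β = asin((r1+r2)/C) = asin(27/45) = 36.8699°
wrap1 = wrap2 = π + 2β = 253.7398°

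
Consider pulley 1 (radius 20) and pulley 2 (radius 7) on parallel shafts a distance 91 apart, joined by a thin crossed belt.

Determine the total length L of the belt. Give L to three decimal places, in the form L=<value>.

crossed belt: β = asin((r1+r2)/C) = asin(27/91) = 17.2597°
wrap1 = wrap2 = π + 2β = 214.5194°
tangent length = C·cosβ = 86.9022
L = (r1+r2)·wrap + 2·C·cosβ = 27·3.7441 + 2·86.9022 = 274.8944

L=274.894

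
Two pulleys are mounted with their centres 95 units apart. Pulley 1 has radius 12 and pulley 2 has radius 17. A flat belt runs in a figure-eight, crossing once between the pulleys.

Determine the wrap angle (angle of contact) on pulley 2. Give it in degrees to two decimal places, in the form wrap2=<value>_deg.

crossed belt: β = asin((r1+r2)/C) = asin(29/95) = 17.7740°
wrap1 = wrap2 = π + 2β = 215.5480°

wrap2=215.55_deg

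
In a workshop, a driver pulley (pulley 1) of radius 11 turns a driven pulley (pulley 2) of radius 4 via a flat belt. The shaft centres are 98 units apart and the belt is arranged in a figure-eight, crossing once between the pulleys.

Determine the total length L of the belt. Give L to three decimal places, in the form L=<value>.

crossed belt: β = asin((r1+r2)/C) = asin(15/98) = 8.8044°
wrap1 = wrap2 = π + 2β = 197.6087°
tangent length = C·cosβ = 96.8452
L = (r1+r2)·wrap + 2·C·cosβ = 15·3.4489 + 2·96.8452 = 245.4243

L=245.424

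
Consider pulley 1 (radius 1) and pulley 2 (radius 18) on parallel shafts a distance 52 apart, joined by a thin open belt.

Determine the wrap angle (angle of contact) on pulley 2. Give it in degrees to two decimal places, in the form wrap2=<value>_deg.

wrap2=218.16_deg

open belt: β = asin((r2−r1)/C) = asin(17/52) = 19.0821°
wrap1 = π − 2β = 141.8358°
wrap2 = π + 2β = 218.1642°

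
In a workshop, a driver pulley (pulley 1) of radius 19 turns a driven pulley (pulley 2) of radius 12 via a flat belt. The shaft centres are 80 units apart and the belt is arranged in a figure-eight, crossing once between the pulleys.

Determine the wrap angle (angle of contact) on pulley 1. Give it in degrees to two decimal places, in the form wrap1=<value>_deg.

wrap1=225.60_deg

crossed belt: β = asin((r1+r2)/C) = asin(31/80) = 22.7990°
wrap1 = wrap2 = π + 2β = 225.5981°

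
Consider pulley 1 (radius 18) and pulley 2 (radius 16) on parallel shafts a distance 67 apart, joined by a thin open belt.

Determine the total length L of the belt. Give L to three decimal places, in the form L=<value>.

open belt: β = asin((r2−r1)/C) = asin(-2/67) = -1.7106°
wrap1 = π − 2β = 183.4212°
wrap2 = π + 2β = 176.5788°
tangent length = C·cosβ = 66.9701
L = r1·wrap1 + r2·wrap2 + 2·C·cosβ = 18·3.2013 + 16·3.0819 + 2·66.9701 = 240.8739

L=240.874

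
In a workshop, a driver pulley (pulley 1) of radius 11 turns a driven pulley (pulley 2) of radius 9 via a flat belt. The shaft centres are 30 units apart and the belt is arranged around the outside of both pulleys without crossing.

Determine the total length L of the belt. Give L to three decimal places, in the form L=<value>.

L=122.965

open belt: β = asin((r2−r1)/C) = asin(-2/30) = -3.8226°
wrap1 = π − 2β = 187.6451°
wrap2 = π + 2β = 172.3549°
tangent length = C·cosβ = 29.9333
L = r1·wrap1 + r2·wrap2 + 2·C·cosβ = 11·3.2750 + 9·3.0082 + 2·29.9333 = 122.9652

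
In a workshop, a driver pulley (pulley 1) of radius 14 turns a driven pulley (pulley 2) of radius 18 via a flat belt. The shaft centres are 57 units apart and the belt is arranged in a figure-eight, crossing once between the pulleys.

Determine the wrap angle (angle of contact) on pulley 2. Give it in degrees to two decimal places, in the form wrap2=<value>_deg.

crossed belt: β = asin((r1+r2)/C) = asin(32/57) = 34.1529°
wrap1 = wrap2 = π + 2β = 248.3058°

wrap2=248.31_deg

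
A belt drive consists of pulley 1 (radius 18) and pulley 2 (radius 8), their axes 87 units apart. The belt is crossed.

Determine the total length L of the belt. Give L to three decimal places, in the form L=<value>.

crossed belt: β = asin((r1+r2)/C) = asin(26/87) = 17.3886°
wrap1 = wrap2 = π + 2β = 214.7772°
tangent length = C·cosβ = 83.0241
L = (r1+r2)·wrap + 2·C·cosβ = 26·3.7486 + 2·83.0241 = 263.5110

L=263.511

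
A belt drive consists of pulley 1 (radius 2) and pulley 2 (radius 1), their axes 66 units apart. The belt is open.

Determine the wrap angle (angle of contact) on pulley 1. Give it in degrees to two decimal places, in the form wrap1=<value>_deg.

wrap1=181.74_deg

open belt: β = asin((r2−r1)/C) = asin(-1/66) = -0.8682°
wrap1 = π − 2β = 181.7363°
wrap2 = π + 2β = 178.2637°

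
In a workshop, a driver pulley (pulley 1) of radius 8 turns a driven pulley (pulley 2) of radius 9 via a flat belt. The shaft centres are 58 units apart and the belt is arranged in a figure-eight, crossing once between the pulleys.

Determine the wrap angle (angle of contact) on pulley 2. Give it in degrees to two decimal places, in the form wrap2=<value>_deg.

crossed belt: β = asin((r1+r2)/C) = asin(17/58) = 17.0438°
wrap1 = wrap2 = π + 2β = 214.0877°

wrap2=214.09_deg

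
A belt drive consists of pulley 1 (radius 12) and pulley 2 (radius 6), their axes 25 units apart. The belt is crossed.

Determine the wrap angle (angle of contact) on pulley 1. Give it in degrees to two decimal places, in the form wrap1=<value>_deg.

crossed belt: β = asin((r1+r2)/C) = asin(18/25) = 46.0545°
wrap1 = wrap2 = π + 2β = 272.1090°

wrap1=272.11_deg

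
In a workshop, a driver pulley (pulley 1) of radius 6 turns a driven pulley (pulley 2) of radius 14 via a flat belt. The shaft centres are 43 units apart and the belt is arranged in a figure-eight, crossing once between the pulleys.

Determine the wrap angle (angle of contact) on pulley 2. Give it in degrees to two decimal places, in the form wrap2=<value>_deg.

wrap2=235.44_deg

crossed belt: β = asin((r1+r2)/C) = asin(20/43) = 27.7177°
wrap1 = wrap2 = π + 2β = 235.4355°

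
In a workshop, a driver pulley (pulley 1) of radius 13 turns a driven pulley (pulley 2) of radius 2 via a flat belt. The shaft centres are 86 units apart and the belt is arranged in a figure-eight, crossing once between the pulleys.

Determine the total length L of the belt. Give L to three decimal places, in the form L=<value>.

L=221.747

crossed belt: β = asin((r1+r2)/C) = asin(15/86) = 10.0448°
wrap1 = wrap2 = π + 2β = 200.0897°
tangent length = C·cosβ = 84.6818
L = (r1+r2)·wrap + 2·C·cosβ = 15·3.4922 + 2·84.6818 = 221.7469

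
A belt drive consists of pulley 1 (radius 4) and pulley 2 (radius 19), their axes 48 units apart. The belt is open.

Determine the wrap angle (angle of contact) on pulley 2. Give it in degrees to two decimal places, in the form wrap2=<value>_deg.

open belt: β = asin((r2−r1)/C) = asin(15/48) = 18.2100°
wrap1 = π − 2β = 143.5801°
wrap2 = π + 2β = 216.4199°

wrap2=216.42_deg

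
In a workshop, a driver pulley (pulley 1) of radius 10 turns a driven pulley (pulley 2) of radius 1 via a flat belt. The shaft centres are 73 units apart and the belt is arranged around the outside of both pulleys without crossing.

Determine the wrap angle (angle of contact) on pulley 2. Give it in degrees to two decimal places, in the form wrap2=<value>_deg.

open belt: β = asin((r2−r1)/C) = asin(-9/73) = -7.0819°
wrap1 = π − 2β = 194.1638°
wrap2 = π + 2β = 165.8362°

wrap2=165.84_deg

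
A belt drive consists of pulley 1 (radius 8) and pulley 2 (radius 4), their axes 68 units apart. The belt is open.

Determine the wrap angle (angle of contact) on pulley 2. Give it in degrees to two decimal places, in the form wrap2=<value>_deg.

open belt: β = asin((r2−r1)/C) = asin(-4/68) = -3.3723°
wrap1 = π − 2β = 186.7446°
wrap2 = π + 2β = 173.2554°

wrap2=173.26_deg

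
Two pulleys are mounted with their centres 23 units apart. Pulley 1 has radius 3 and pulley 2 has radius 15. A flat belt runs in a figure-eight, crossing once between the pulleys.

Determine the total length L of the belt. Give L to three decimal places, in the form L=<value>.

crossed belt: β = asin((r1+r2)/C) = asin(18/23) = 51.5000°
wrap1 = wrap2 = π + 2β = 283.0001°
tangent length = C·cosβ = 14.3178
L = (r1+r2)·wrap + 2·C·cosβ = 18·4.9393 + 2·14.3178 = 117.5427

L=117.543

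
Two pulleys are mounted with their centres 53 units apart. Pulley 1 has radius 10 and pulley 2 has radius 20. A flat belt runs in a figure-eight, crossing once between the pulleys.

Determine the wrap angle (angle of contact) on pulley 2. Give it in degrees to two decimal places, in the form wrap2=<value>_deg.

crossed belt: β = asin((r1+r2)/C) = asin(30/53) = 34.4744°
wrap1 = wrap2 = π + 2β = 248.9488°

wrap2=248.95_deg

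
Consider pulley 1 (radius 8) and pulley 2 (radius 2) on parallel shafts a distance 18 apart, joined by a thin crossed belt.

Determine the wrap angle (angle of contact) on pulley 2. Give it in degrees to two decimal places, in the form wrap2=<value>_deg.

crossed belt: β = asin((r1+r2)/C) = asin(10/18) = 33.7490°
wrap1 = wrap2 = π + 2β = 247.4980°

wrap2=247.50_deg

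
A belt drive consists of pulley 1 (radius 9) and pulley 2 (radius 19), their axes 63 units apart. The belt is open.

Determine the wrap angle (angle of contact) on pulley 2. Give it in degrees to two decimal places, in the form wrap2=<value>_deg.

open belt: β = asin((r2−r1)/C) = asin(10/63) = 9.1332°
wrap1 = π − 2β = 161.7336°
wrap2 = π + 2β = 198.2664°

wrap2=198.27_deg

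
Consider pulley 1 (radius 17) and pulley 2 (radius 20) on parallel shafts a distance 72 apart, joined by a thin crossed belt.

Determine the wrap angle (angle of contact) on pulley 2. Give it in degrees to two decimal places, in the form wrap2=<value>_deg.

crossed belt: β = asin((r1+r2)/C) = asin(37/72) = 30.9232°
wrap1 = wrap2 = π + 2β = 241.8464°

wrap2=241.85_deg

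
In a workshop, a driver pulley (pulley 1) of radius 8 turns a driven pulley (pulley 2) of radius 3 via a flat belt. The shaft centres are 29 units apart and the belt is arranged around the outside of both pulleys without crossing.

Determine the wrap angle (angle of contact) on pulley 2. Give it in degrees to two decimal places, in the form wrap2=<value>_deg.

wrap2=160.14_deg

open belt: β = asin((r2−r1)/C) = asin(-5/29) = -9.9282°
wrap1 = π − 2β = 199.8564°
wrap2 = π + 2β = 160.1436°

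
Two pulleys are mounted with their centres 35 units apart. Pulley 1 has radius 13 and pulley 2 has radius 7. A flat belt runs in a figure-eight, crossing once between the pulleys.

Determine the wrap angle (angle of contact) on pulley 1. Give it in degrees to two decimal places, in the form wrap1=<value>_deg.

crossed belt: β = asin((r1+r2)/C) = asin(20/35) = 34.8499°
wrap1 = wrap2 = π + 2β = 249.6998°

wrap1=249.70_deg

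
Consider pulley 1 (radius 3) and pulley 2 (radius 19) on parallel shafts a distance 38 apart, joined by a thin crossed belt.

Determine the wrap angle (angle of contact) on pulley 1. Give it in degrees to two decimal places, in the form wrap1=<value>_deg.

wrap1=250.75_deg

crossed belt: β = asin((r1+r2)/C) = asin(22/38) = 35.3765°
wrap1 = wrap2 = π + 2β = 250.7531°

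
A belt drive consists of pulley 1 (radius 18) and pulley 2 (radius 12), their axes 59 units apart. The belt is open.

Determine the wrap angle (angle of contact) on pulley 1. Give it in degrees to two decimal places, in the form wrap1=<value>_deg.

wrap1=191.67_deg

open belt: β = asin((r2−r1)/C) = asin(-6/59) = -5.8368°
wrap1 = π − 2β = 191.6736°
wrap2 = π + 2β = 168.3264°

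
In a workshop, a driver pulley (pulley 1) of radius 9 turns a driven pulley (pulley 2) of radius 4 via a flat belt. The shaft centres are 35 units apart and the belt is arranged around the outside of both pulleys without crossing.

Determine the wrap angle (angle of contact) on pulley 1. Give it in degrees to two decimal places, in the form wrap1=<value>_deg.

wrap1=196.43_deg

open belt: β = asin((r2−r1)/C) = asin(-5/35) = -8.2132°
wrap1 = π − 2β = 196.4264°
wrap2 = π + 2β = 163.5736°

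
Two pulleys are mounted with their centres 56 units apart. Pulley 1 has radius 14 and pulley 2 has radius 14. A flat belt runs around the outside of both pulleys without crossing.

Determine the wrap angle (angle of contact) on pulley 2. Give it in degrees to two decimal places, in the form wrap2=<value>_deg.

wrap2=180.00_deg

open belt: β = asin((r2−r1)/C) = asin(0/56) = 0.0000°
wrap1 = π − 2β = 180.0000°
wrap2 = π + 2β = 180.0000°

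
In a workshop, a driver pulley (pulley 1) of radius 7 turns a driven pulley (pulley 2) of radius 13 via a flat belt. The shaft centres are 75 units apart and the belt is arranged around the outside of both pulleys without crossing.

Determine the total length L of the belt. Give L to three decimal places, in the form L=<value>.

L=213.312

open belt: β = asin((r2−r1)/C) = asin(6/75) = 4.5886°
wrap1 = π − 2β = 170.8229°
wrap2 = π + 2β = 189.1771°
tangent length = C·cosβ = 74.7596
L = r1·wrap1 + r2·wrap2 + 2·C·cosβ = 7·2.9814 + 13·3.3018 + 2·74.7596 = 213.3121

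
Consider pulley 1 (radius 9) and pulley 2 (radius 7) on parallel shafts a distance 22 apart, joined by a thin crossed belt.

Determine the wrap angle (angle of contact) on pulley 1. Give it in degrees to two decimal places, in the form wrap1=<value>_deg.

wrap1=273.32_deg

crossed belt: β = asin((r1+r2)/C) = asin(16/22) = 46.6582°
wrap1 = wrap2 = π + 2β = 273.3165°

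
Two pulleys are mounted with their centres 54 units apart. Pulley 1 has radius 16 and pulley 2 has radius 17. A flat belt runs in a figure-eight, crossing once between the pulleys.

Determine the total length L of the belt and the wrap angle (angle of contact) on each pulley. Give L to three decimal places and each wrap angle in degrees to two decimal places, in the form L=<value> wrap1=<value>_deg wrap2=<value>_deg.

crossed belt: β = asin((r1+r2)/C) = asin(33/54) = 37.6699°
wrap1 = wrap2 = π + 2β = 255.3398°
tangent length = C·cosβ = 42.7434
L = (r1+r2)·wrap + 2·C·cosβ = 33·4.4565 + 2·42.7434 = 232.5520

L=232.552 wrap1=255.34_deg wrap2=255.34_deg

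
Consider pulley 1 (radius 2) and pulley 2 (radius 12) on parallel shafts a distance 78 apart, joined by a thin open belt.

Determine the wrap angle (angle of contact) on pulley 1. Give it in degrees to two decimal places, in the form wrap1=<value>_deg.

open belt: β = asin((r2−r1)/C) = asin(10/78) = 7.3659°
wrap1 = π − 2β = 165.2682°
wrap2 = π + 2β = 194.7318°

wrap1=165.27_deg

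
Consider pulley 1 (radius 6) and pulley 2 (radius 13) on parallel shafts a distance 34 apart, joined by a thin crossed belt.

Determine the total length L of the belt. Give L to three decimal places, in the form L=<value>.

L=138.614

crossed belt: β = asin((r1+r2)/C) = asin(19/34) = 33.9745°
wrap1 = wrap2 = π + 2β = 247.9490°
tangent length = C·cosβ = 28.1957
L = (r1+r2)·wrap + 2·C·cosβ = 19·4.3275 + 2·28.1957 = 138.6145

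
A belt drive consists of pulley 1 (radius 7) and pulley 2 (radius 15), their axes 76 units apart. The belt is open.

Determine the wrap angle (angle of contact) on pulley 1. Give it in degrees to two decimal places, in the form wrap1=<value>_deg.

open belt: β = asin((r2−r1)/C) = asin(8/76) = 6.0423°
wrap1 = π − 2β = 167.9153°
wrap2 = π + 2β = 192.0847°

wrap1=167.92_deg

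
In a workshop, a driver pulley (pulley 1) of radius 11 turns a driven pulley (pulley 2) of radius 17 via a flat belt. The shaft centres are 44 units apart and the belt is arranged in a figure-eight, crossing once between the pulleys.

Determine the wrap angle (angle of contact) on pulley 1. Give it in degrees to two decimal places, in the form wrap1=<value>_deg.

crossed belt: β = asin((r1+r2)/C) = asin(28/44) = 39.5212°
wrap1 = wrap2 = π + 2β = 259.0424°

wrap1=259.04_deg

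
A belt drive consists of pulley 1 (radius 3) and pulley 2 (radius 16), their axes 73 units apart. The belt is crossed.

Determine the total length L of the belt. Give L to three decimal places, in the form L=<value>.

L=210.664

crossed belt: β = asin((r1+r2)/C) = asin(19/73) = 15.0863°
wrap1 = wrap2 = π + 2β = 210.1726°
tangent length = C·cosβ = 70.4840
L = (r1+r2)·wrap + 2·C·cosβ = 19·3.6682 + 2·70.4840 = 210.6640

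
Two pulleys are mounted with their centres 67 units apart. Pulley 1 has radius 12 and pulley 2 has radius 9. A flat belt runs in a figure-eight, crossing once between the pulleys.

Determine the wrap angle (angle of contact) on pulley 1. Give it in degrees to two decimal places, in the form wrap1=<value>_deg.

crossed belt: β = asin((r1+r2)/C) = asin(21/67) = 18.2662°
wrap1 = wrap2 = π + 2β = 216.5325°

wrap1=216.53_deg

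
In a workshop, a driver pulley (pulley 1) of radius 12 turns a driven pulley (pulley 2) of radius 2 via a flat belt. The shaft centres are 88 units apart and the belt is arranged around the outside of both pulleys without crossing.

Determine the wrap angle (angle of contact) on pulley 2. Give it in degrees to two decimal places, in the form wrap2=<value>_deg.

open belt: β = asin((r2−r1)/C) = asin(-10/88) = -6.5250°
wrap1 = π − 2β = 193.0500°
wrap2 = π + 2β = 166.9500°

wrap2=166.95_deg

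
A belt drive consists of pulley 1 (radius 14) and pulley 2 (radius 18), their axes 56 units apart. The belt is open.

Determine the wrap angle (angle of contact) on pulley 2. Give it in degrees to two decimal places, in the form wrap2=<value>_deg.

open belt: β = asin((r2−r1)/C) = asin(4/56) = 4.0960°
wrap1 = π − 2β = 171.8079°
wrap2 = π + 2β = 188.1921°

wrap2=188.19_deg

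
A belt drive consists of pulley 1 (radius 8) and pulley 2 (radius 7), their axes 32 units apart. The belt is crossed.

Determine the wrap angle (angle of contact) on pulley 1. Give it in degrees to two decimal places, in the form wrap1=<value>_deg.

crossed belt: β = asin((r1+r2)/C) = asin(15/32) = 27.9532°
wrap1 = wrap2 = π + 2β = 235.9064°

wrap1=235.91_deg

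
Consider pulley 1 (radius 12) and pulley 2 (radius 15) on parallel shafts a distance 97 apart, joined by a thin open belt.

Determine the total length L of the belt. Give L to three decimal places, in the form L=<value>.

L=278.916

open belt: β = asin((r2−r1)/C) = asin(3/97) = 1.7723°
wrap1 = π − 2β = 176.4554°
wrap2 = π + 2β = 183.5446°
tangent length = C·cosβ = 96.9536
L = r1·wrap1 + r2·wrap2 + 2·C·cosβ = 12·3.0797 + 15·3.2035 + 2·96.9536 = 278.9158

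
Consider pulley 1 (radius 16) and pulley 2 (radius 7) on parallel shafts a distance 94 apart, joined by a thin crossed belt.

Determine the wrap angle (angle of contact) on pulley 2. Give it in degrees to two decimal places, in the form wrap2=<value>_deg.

wrap2=208.33_deg

crossed belt: β = asin((r1+r2)/C) = asin(23/94) = 14.1630°
wrap1 = wrap2 = π + 2β = 208.3259°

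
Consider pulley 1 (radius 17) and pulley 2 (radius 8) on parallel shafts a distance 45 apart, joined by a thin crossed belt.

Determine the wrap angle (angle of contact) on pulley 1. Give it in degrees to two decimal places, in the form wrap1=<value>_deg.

wrap1=247.50_deg

crossed belt: β = asin((r1+r2)/C) = asin(25/45) = 33.7490°
wrap1 = wrap2 = π + 2β = 247.4980°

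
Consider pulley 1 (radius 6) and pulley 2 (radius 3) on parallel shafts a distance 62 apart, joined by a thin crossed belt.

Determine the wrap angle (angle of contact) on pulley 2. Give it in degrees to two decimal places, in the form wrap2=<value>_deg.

crossed belt: β = asin((r1+r2)/C) = asin(9/62) = 8.3466°
wrap1 = wrap2 = π + 2β = 196.6932°

wrap2=196.69_deg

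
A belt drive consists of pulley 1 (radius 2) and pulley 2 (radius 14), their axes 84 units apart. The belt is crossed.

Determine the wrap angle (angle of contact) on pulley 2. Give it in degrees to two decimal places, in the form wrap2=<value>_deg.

crossed belt: β = asin((r1+r2)/C) = asin(16/84) = 10.9806°
wrap1 = wrap2 = π + 2β = 201.9612°

wrap2=201.96_deg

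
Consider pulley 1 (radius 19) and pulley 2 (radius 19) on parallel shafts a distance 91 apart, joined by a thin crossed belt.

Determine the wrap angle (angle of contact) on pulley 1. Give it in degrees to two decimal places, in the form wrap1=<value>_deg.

wrap1=229.36_deg

crossed belt: β = asin((r1+r2)/C) = asin(38/91) = 24.6820°
wrap1 = wrap2 = π + 2β = 229.3641°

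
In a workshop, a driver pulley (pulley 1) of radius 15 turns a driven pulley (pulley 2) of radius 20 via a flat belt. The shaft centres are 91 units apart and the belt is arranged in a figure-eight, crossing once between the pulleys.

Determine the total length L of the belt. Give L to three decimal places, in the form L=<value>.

crossed belt: β = asin((r1+r2)/C) = asin(35/91) = 22.6199°
wrap1 = wrap2 = π + 2β = 225.2397°
tangent length = C·cosβ = 84.0000
L = (r1+r2)·wrap + 2·C·cosβ = 35·3.9312 + 2·84.0000 = 305.5911

L=305.591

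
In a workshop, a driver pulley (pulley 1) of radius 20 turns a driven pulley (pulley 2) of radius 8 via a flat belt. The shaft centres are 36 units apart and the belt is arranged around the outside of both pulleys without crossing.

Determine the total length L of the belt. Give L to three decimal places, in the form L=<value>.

open belt: β = asin((r2−r1)/C) = asin(-12/36) = -19.4712°
wrap1 = π − 2β = 218.9424°
wrap2 = π + 2β = 141.0576°
tangent length = C·cosβ = 33.9411
L = r1·wrap1 + r2·wrap2 + 2·C·cosβ = 20·3.8213 + 8·2.4619 + 2·33.9411 = 164.0029

L=164.003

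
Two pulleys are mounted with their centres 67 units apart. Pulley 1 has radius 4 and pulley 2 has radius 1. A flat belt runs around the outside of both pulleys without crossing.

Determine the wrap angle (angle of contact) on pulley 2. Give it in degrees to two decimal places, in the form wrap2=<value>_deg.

open belt: β = asin((r2−r1)/C) = asin(-3/67) = -2.5663°
wrap1 = π − 2β = 185.1327°
wrap2 = π + 2β = 174.8673°

wrap2=174.87_deg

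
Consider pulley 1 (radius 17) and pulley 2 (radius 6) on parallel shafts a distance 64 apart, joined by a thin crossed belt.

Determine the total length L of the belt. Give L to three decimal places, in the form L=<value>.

crossed belt: β = asin((r1+r2)/C) = asin(23/64) = 21.0618°
wrap1 = wrap2 = π + 2β = 222.1236°
tangent length = C·cosβ = 59.7244
L = (r1+r2)·wrap + 2·C·cosβ = 23·3.8768 + 2·59.7244 = 208.6149

L=208.615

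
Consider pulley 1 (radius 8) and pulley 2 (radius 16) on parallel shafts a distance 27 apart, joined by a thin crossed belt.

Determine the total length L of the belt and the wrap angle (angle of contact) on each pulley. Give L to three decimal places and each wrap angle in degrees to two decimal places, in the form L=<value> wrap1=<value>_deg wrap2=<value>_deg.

L=152.693 wrap1=305.47_deg wrap2=305.47_deg

crossed belt: β = asin((r1+r2)/C) = asin(24/27) = 62.7340°
wrap1 = wrap2 = π + 2β = 305.4679°
tangent length = C·cosβ = 12.3693
L = (r1+r2)·wrap + 2·C·cosβ = 24·5.3314 + 2·12.3693 = 152.6927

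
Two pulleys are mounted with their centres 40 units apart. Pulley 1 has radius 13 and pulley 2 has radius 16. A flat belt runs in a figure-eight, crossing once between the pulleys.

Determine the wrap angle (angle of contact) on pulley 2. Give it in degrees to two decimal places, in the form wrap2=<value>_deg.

wrap2=272.94_deg

crossed belt: β = asin((r1+r2)/C) = asin(29/40) = 46.4688°
wrap1 = wrap2 = π + 2β = 272.9377°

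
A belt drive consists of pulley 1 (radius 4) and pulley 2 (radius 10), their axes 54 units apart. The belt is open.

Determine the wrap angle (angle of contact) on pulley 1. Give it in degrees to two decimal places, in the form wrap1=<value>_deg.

wrap1=167.24_deg

open belt: β = asin((r2−r1)/C) = asin(6/54) = 6.3794°
wrap1 = π − 2β = 167.2413°
wrap2 = π + 2β = 192.7587°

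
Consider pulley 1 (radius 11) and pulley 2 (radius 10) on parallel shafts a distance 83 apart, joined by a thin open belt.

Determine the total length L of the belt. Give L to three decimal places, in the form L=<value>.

open belt: β = asin((r2−r1)/C) = asin(-1/83) = -0.6903°
wrap1 = π − 2β = 181.3807°
wrap2 = π + 2β = 178.6193°
tangent length = C·cosβ = 82.9940
L = r1·wrap1 + r2·wrap2 + 2·C·cosβ = 11·3.1657 + 10·3.1175 + 2·82.9940 = 231.9855

L=231.985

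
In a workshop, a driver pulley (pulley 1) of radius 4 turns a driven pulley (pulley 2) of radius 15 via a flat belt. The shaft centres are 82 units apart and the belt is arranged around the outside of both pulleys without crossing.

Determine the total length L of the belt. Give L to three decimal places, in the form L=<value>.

L=225.168

open belt: β = asin((r2−r1)/C) = asin(11/82) = 7.7093°
wrap1 = π − 2β = 164.5815°
wrap2 = π + 2β = 195.4185°
tangent length = C·cosβ = 81.2588
L = r1·wrap1 + r2·wrap2 + 2·C·cosβ = 4·2.8725 + 15·3.4107 + 2·81.2588 = 225.1681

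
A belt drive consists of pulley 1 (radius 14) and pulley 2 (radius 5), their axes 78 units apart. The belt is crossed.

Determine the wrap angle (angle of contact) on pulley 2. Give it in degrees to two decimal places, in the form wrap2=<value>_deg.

crossed belt: β = asin((r1+r2)/C) = asin(19/78) = 14.0985°
wrap1 = wrap2 = π + 2β = 208.1970°

wrap2=208.20_deg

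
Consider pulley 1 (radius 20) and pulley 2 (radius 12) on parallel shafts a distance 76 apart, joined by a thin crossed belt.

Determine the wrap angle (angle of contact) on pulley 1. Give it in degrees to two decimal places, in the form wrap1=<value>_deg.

wrap1=229.80_deg

crossed belt: β = asin((r1+r2)/C) = asin(32/76) = 24.9011°
wrap1 = wrap2 = π + 2β = 229.8021°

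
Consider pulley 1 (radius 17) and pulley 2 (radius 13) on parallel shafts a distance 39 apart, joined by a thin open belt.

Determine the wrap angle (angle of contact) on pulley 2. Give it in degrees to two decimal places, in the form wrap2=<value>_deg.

open belt: β = asin((r2−r1)/C) = asin(-4/39) = -5.8868°
wrap1 = π − 2β = 191.7737°
wrap2 = π + 2β = 168.2263°

wrap2=168.23_deg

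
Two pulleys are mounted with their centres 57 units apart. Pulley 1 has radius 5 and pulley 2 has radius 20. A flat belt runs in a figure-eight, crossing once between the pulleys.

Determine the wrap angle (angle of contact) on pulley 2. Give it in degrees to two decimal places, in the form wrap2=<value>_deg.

crossed belt: β = asin((r1+r2)/C) = asin(25/57) = 26.0144°
wrap1 = wrap2 = π + 2β = 232.0287°

wrap2=232.03_deg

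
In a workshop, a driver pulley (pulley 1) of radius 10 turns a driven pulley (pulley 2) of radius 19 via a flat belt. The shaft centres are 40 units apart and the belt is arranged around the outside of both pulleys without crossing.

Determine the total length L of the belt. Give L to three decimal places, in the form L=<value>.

L=173.140

open belt: β = asin((r2−r1)/C) = asin(9/40) = 13.0029°
wrap1 = π − 2β = 153.9942°
wrap2 = π + 2β = 206.0058°
tangent length = C·cosβ = 38.9744
L = r1·wrap1 + r2·wrap2 + 2·C·cosβ = 10·2.6877 + 19·3.5955 + 2·38.9744 = 173.1399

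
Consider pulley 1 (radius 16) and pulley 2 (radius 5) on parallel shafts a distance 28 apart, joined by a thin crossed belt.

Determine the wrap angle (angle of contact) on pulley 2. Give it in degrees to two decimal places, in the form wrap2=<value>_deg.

wrap2=277.18_deg

crossed belt: β = asin((r1+r2)/C) = asin(21/28) = 48.5904°
wrap1 = wrap2 = π + 2β = 277.1808°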